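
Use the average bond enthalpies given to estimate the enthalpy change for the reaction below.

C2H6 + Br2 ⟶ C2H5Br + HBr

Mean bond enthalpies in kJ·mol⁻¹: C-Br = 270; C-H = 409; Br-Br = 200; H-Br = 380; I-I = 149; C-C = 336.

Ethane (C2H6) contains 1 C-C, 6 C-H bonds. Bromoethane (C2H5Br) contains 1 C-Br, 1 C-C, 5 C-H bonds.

Bonds broken (reactants):
  Br-Br: 1 × 200 = 200
  C-C: 1 × 336 = 336
  C-H: 6 × 409 = 2454
  Σ(broken) = 2990 kJ
Bonds formed (products):
  C-Br: 1 × 270 = 270
  C-C: 1 × 336 = 336
  C-H: 5 × 409 = 2045
  H-Br: 1 × 380 = 380
  Σ(formed) = 3031 kJ
ΔH = Σ(broken) − Σ(formed) = 2990 − 3031 = −41 kJ

ΔH ≈ −41 kJ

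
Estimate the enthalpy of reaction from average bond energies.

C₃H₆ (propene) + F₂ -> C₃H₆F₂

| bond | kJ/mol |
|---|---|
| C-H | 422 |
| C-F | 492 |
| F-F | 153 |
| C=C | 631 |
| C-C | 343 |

Bonds broken (reactants):
  C-C: 1 × 343 = 343
  C-H: 6 × 422 = 2532
  C=C: 1 × 631 = 631
  F-F: 1 × 153 = 153
  Σ(broken) = 3659 kJ
Bonds formed (products):
  C-C: 2 × 343 = 686
  C-F: 2 × 492 = 984
  C-H: 6 × 422 = 2532
  Σ(formed) = 4202 kJ
ΔH = Σ(broken) − Σ(formed) = 3659 − 4202 = −543 kJ

ΔH ≈ −543 kJ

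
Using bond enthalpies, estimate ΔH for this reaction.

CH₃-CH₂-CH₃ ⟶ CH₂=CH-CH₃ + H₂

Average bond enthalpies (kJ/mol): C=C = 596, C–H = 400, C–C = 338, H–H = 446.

ΔH ≈ +96 kJ

Bonds broken (reactants):
  C–C: 2 × 338 = 676
  C–H: 8 × 400 = 3200
  Σ(broken) = 3876 kJ
Bonds formed (products):
  C–C: 1 × 338 = 338
  C–H: 6 × 400 = 2400
  C=C: 1 × 596 = 596
  H–H: 1 × 446 = 446
  Σ(formed) = 3780 kJ
ΔH = Σ(broken) − Σ(formed) = 3876 − 3780 = +96 kJ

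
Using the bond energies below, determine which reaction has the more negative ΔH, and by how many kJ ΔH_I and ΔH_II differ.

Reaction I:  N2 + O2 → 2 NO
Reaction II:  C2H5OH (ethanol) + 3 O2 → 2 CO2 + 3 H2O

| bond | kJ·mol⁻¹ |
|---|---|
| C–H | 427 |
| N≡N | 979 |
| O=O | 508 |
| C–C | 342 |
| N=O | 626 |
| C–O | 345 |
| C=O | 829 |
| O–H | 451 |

Reaction I:
  Bonds broken (reactants):
    N≡N: 1 × 979 = 979
    O=O: 1 × 508 = 508
    Σ(broken) = 1487 kJ
  Bonds formed (products):
    N=O: 2 × 626 = 1252
    Σ(formed) = 1252 kJ
  ΔH_I = 1487 − 1252 = +235 kJ
Reaction II:
  Bonds broken (reactants):
    C–C: 1 × 342 = 342
    C–H: 5 × 427 = 2135
    C–O: 1 × 345 = 345
    O–H: 1 × 451 = 451
    O=O: 3 × 508 = 1524
    Σ(broken) = 4797 kJ
  Bonds formed (products):
    C=O: 4 × 829 = 3316
    O–H: 6 × 451 = 2706
    Σ(formed) = 6022 kJ
  ΔH_II = 4797 − 6022 = −1225 kJ
ΔH_I − ΔH_II = +1460 kJ, so reaction II has the more negative ΔH; |ΔH_I − ΔH_II| = 1460 kJ.

Reaction II, by 1460 kJ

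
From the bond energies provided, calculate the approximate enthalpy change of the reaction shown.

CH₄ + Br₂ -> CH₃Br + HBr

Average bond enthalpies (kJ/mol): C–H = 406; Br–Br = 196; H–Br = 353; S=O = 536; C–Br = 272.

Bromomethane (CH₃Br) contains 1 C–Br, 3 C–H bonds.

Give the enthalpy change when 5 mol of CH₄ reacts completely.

Bonds broken (reactants):
  Br–Br: 1 × 196 = 196
  C–H: 4 × 406 = 1624
  Σ(broken) = 1820 kJ
Bonds formed (products):
  C–Br: 1 × 272 = 272
  C–H: 3 × 406 = 1218
  H–Br: 1 × 353 = 353
  Σ(formed) = 1843 kJ
ΔH = Σ(broken) − Σ(formed) = 1820 − 1843 = −23 kJ
For 5× the reaction as written: 5 × (−23) = −115 kJ

ΔH = −115 kJ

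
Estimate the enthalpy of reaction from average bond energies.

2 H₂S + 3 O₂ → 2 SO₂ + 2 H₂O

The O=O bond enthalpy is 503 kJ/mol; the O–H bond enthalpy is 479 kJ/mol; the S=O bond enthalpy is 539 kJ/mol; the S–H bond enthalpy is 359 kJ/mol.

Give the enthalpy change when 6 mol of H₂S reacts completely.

Bonds broken (reactants):
  O=O: 3 × 503 = 1509
  S–H: 4 × 359 = 1436
  Σ(broken) = 2945 kJ
Bonds formed (products):
  O–H: 4 × 479 = 1916
  S=O: 4 × 539 = 2156
  Σ(formed) = 4072 kJ
ΔH = Σ(broken) − Σ(formed) = 2945 − 4072 = −1127 kJ
For 3× the reaction as written: 3 × (−1127) = −3381 kJ

ΔH = −3381 kJ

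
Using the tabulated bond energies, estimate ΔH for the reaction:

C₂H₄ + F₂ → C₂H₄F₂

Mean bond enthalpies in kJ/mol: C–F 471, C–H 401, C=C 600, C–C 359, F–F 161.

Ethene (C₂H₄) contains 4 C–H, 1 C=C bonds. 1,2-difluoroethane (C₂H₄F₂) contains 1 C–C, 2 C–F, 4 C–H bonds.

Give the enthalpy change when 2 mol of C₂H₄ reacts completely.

ΔH = −1080 kJ

Bonds broken (reactants):
  C–H: 4 × 401 = 1604
  C=C: 1 × 600 = 600
  F–F: 1 × 161 = 161
  Σ(broken) = 2365 kJ
Bonds formed (products):
  C–C: 1 × 359 = 359
  C–F: 2 × 471 = 942
  C–H: 4 × 401 = 1604
  Σ(formed) = 2905 kJ
ΔH = Σ(broken) − Σ(formed) = 2365 − 2905 = −540 kJ
For 2× the reaction as written: 2 × (−540) = −1080 kJ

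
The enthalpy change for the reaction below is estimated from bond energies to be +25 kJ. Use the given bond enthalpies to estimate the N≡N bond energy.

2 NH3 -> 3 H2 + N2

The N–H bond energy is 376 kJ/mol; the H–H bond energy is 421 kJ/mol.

D(N≡N) ≈ 968 kJ/mol

Let D be the N≡N bond energy.
Σ(broken) = 6×376 = 2256
Σ(formed) = 3×421 + 1×D = 1263 + D
ΔH = Σ(broken) − Σ(formed) = (2256) − (1263 + D) = +993 − D
Setting this equal to +25 kJ gives D = 968 kJ/mol.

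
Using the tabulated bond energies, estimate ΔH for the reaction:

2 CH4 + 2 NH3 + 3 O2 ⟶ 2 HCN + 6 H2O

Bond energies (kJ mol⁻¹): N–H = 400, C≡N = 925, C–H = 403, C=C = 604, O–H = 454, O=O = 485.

Bonds broken (reactants):
  C–H: 8 × 403 = 3224
  N–H: 6 × 400 = 2400
  O=O: 3 × 485 = 1455
  Σ(broken) = 7079 kJ
Bonds formed (products):
  C≡N: 2 × 925 = 1850
  C–H: 2 × 403 = 806
  O–H: 12 × 454 = 5448
  Σ(formed) = 8104 kJ
ΔH = Σ(broken) − Σ(formed) = 7079 − 8104 = −1025 kJ

ΔH ≈ −1025 kJ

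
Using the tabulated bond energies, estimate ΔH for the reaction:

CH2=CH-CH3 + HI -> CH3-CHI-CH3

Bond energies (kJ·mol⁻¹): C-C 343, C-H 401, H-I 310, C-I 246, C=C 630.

ΔH ≈ −50 kJ

Bonds broken (reactants):
  C-C: 1 × 343 = 343
  C-H: 6 × 401 = 2406
  C=C: 1 × 630 = 630
  H-I: 1 × 310 = 310
  Σ(broken) = 3689 kJ
Bonds formed (products):
  C-C: 2 × 343 = 686
  C-H: 7 × 401 = 2807
  C-I: 1 × 246 = 246
  Σ(formed) = 3739 kJ
ΔH = Σ(broken) − Σ(formed) = 3689 − 3739 = −50 kJ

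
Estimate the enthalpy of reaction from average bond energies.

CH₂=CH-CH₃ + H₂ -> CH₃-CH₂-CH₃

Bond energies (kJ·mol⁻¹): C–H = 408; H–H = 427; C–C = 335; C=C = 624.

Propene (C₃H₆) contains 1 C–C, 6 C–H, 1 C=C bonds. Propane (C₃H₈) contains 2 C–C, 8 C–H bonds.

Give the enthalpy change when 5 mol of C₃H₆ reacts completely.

Bonds broken (reactants):
  C–C: 1 × 335 = 335
  C–H: 6 × 408 = 2448
  C=C: 1 × 624 = 624
  H–H: 1 × 427 = 427
  Σ(broken) = 3834 kJ
Bonds formed (products):
  C–C: 2 × 335 = 670
  C–H: 8 × 408 = 3264
  Σ(formed) = 3934 kJ
ΔH = Σ(broken) − Σ(formed) = 3834 − 3934 = −100 kJ
For 5× the reaction as written: 5 × (−100) = −500 kJ

ΔH = −500 kJ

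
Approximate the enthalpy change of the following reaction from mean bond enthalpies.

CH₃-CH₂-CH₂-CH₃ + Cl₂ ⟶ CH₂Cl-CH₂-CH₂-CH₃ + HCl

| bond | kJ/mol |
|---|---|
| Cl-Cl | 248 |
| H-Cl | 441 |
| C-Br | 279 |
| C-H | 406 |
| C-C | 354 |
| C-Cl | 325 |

ΔH ≈ −112 kJ

Bonds broken (reactants):
  C-C: 3 × 354 = 1062
  C-H: 10 × 406 = 4060
  Cl-Cl: 1 × 248 = 248
  Σ(broken) = 5370 kJ
Bonds formed (products):
  C-C: 3 × 354 = 1062
  C-Cl: 1 × 325 = 325
  C-H: 9 × 406 = 3654
  H-Cl: 1 × 441 = 441
  Σ(formed) = 5482 kJ
ΔH = Σ(broken) − Σ(formed) = 5370 − 5482 = −112 kJ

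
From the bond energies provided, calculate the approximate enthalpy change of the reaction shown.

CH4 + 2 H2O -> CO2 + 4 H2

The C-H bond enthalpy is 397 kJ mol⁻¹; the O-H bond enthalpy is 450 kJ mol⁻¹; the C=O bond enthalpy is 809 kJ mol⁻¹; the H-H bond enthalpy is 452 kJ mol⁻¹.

Bonds broken (reactants):
  C-H: 4 × 397 = 1588
  O-H: 4 × 450 = 1800
  Σ(broken) = 3388 kJ
Bonds formed (products):
  C=O: 2 × 809 = 1618
  H-H: 4 × 452 = 1808
  Σ(formed) = 3426 kJ
ΔH = Σ(broken) − Σ(formed) = 3388 − 3426 = −38 kJ

ΔH ≈ −38 kJ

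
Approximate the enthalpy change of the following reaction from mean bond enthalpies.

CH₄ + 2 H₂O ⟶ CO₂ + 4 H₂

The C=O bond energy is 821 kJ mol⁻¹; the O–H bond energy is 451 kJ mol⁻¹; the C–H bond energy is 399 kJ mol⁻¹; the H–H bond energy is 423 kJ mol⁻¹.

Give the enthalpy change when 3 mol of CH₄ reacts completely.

Bonds broken (reactants):
  C–H: 4 × 399 = 1596
  O–H: 4 × 451 = 1804
  Σ(broken) = 3400 kJ
Bonds formed (products):
  C=O: 2 × 821 = 1642
  H–H: 4 × 423 = 1692
  Σ(formed) = 3334 kJ
ΔH = Σ(broken) − Σ(formed) = 3400 − 3334 = +66 kJ
For 3× the reaction as written: 3 × (+66) = +198 kJ

ΔH = +198 kJ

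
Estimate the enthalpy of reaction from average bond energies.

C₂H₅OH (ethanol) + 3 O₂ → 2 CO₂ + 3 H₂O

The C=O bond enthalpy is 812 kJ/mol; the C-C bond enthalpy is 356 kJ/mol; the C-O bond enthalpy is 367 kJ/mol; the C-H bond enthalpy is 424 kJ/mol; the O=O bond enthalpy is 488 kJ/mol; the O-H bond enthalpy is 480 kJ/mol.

ΔH ≈ −1341 kJ

Bonds broken (reactants):
  C-C: 1 × 356 = 356
  C-H: 5 × 424 = 2120
  C-O: 1 × 367 = 367
  O-H: 1 × 480 = 480
  O=O: 3 × 488 = 1464
  Σ(broken) = 4787 kJ
Bonds formed (products):
  C=O: 4 × 812 = 3248
  O-H: 6 × 480 = 2880
  Σ(formed) = 6128 kJ
ΔH = Σ(broken) − Σ(formed) = 4787 − 6128 = −1341 kJ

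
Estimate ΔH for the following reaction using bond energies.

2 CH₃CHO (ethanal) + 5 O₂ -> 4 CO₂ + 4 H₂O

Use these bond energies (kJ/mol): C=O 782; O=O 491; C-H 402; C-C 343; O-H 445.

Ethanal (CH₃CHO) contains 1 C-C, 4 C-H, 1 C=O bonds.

Bonds broken (reactants):
  C-C: 2 × 343 = 686
  C-H: 8 × 402 = 3216
  C=O: 2 × 782 = 1564
  O=O: 5 × 491 = 2455
  Σ(broken) = 7921 kJ
Bonds formed (products):
  C=O: 8 × 782 = 6256
  O-H: 8 × 445 = 3560
  Σ(formed) = 9816 kJ
ΔH = Σ(broken) − Σ(formed) = 7921 − 9816 = −1895 kJ

ΔH ≈ −1895 kJ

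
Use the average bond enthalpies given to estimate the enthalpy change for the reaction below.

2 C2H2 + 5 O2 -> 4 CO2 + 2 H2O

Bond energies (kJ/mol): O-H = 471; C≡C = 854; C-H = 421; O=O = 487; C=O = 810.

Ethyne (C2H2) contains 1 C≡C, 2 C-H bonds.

ΔH ≈ −2537 kJ

Bonds broken (reactants):
  C≡C: 2 × 854 = 1708
  C-H: 4 × 421 = 1684
  O=O: 5 × 487 = 2435
  Σ(broken) = 5827 kJ
Bonds formed (products):
  C=O: 8 × 810 = 6480
  O-H: 4 × 471 = 1884
  Σ(formed) = 8364 kJ
ΔH = Σ(broken) − Σ(formed) = 5827 − 8364 = −2537 kJ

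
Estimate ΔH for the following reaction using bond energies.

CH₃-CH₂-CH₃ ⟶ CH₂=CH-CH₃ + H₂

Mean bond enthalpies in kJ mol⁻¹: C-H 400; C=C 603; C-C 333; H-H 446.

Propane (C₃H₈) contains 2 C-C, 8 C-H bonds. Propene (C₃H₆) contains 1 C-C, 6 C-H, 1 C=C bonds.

Bonds broken (reactants):
  C-C: 2 × 333 = 666
  C-H: 8 × 400 = 3200
  Σ(broken) = 3866 kJ
Bonds formed (products):
  C-C: 1 × 333 = 333
  C-H: 6 × 400 = 2400
  C=C: 1 × 603 = 603
  H-H: 1 × 446 = 446
  Σ(formed) = 3782 kJ
ΔH = Σ(broken) − Σ(formed) = 3866 − 3782 = +84 kJ

ΔH ≈ +84 kJ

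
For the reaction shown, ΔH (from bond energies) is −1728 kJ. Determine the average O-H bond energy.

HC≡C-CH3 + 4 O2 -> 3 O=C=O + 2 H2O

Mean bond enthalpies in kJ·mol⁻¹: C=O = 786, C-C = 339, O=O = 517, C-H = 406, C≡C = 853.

D(O-H) ≈ 474 kJ/mol

Let D be the O-H bond energy.
Σ(broken) = 1×853 + 1×339 + 4×406 + 4×517 = 4884
Σ(formed) = 6×786 + 4×D = 4716 + 4D
ΔH = Σ(broken) − Σ(formed) = (4884) − (4716 + 4D) = +168 − 4D
Setting this equal to −1728 kJ gives 4D = 1896, so D = 474 kJ/mol.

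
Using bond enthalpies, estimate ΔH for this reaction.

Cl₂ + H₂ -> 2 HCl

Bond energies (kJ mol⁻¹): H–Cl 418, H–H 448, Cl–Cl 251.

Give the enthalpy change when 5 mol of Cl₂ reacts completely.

Bonds broken (reactants):
  Cl–Cl: 1 × 251 = 251
  H–H: 1 × 448 = 448
  Σ(broken) = 699 kJ
Bonds formed (products):
  H–Cl: 2 × 418 = 836
  Σ(formed) = 836 kJ
ΔH = Σ(broken) − Σ(formed) = 699 − 836 = −137 kJ
For 5× the reaction as written: 5 × (−137) = −685 kJ

ΔH = −685 kJ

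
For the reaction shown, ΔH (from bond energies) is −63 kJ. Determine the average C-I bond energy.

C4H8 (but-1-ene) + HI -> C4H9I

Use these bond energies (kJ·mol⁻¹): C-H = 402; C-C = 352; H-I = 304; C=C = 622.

D(C-I) ≈ 235 kJ/mol

Let D be the C-I bond energy.
Σ(broken) = 2×352 + 8×402 + 1×622 + 1×304 = 4846
Σ(formed) = 3×352 + 9×402 + 1×D = 4674 + D
ΔH = Σ(broken) − Σ(formed) = (4846) − (4674 + D) = +172 − D
Setting this equal to −63 kJ gives D = 235 kJ/mol.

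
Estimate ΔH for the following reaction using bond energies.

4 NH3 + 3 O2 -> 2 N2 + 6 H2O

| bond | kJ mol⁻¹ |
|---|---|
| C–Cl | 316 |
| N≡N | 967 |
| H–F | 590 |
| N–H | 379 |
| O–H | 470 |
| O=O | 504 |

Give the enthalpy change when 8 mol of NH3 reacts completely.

ΔH = −3028 kJ

Bonds broken (reactants):
  N–H: 12 × 379 = 4548
  O=O: 3 × 504 = 1512
  Σ(broken) = 6060 kJ
Bonds formed (products):
  N≡N: 2 × 967 = 1934
  O–H: 12 × 470 = 5640
  Σ(formed) = 7574 kJ
ΔH = Σ(broken) − Σ(formed) = 6060 − 7574 = −1514 kJ
For 2× the reaction as written: 2 × (−1514) = −3028 kJ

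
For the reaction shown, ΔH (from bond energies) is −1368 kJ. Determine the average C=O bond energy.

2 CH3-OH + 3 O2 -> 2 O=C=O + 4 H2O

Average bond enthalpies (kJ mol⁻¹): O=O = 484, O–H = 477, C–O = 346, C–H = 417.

D(C=O) ≈ 788 kJ/mol

Let D be the C=O bond energy.
Σ(broken) = 6×417 + 2×346 + 2×477 + 3×484 = 5600
Σ(formed) = 4×D + 8×477 = 3816 + 4D
ΔH = Σ(broken) − Σ(formed) = (5600) − (3816 + 4D) = +1784 − 4D
Setting this equal to −1368 kJ gives 4D = 3152, so D = 788 kJ/mol.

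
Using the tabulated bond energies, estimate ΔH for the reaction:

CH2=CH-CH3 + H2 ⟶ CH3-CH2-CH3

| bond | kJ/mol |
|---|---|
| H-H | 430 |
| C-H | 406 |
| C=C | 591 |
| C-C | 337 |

ΔH ≈ −128 kJ

Bonds broken (reactants):
  C-C: 1 × 337 = 337
  C-H: 6 × 406 = 2436
  C=C: 1 × 591 = 591
  H-H: 1 × 430 = 430
  Σ(broken) = 3794 kJ
Bonds formed (products):
  C-C: 2 × 337 = 674
  C-H: 8 × 406 = 3248
  Σ(formed) = 3922 kJ
ΔH = Σ(broken) − Σ(formed) = 3794 − 3922 = −128 kJ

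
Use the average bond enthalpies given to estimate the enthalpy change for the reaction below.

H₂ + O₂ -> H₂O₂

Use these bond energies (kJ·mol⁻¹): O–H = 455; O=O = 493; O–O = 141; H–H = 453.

Bonds broken (reactants):
  H–H: 1 × 453 = 453
  O=O: 1 × 493 = 493
  Σ(broken) = 946 kJ
Bonds formed (products):
  O–H: 2 × 455 = 910
  O–O: 1 × 141 = 141
  Σ(formed) = 1051 kJ
ΔH = Σ(broken) − Σ(formed) = 946 − 1051 = −105 kJ

ΔH ≈ −105 kJ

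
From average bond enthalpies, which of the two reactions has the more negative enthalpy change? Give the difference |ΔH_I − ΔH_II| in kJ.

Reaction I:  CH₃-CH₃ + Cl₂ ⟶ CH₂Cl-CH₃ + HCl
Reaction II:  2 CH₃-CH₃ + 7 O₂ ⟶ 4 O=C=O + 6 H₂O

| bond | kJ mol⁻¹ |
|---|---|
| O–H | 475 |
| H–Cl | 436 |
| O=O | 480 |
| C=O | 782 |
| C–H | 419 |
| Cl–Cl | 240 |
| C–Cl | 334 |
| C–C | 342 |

Reaction II, by 2773 kJ

Reaction I:
  Bonds broken (reactants):
    C–C: 1 × 342 = 342
    C–H: 6 × 419 = 2514
    Cl–Cl: 1 × 240 = 240
    Σ(broken) = 3096 kJ
  Bonds formed (products):
    C–C: 1 × 342 = 342
    C–Cl: 1 × 334 = 334
    C–H: 5 × 419 = 2095
    H–Cl: 1 × 436 = 436
    Σ(formed) = 3207 kJ
  ΔH_I = 3096 − 3207 = −111 kJ
Reaction II:
  Bonds broken (reactants):
    C–C: 2 × 342 = 684
    C–H: 12 × 419 = 5028
    O=O: 7 × 480 = 3360
    Σ(broken) = 9072 kJ
  Bonds formed (products):
    C=O: 8 × 782 = 6256
    O–H: 12 × 475 = 5700
    Σ(formed) = 11956 kJ
  ΔH_II = 9072 − 11956 = −2884 kJ
ΔH_I − ΔH_II = +2773 kJ, so reaction II has the more negative ΔH; |ΔH_I − ΔH_II| = 2773 kJ.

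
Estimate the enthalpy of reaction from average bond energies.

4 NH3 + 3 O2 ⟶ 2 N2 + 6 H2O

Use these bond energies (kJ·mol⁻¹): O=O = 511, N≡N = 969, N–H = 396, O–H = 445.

Bonds broken (reactants):
  N–H: 12 × 396 = 4752
  O=O: 3 × 511 = 1533
  Σ(broken) = 6285 kJ
Bonds formed (products):
  N≡N: 2 × 969 = 1938
  O–H: 12 × 445 = 5340
  Σ(formed) = 7278 kJ
ΔH = Σ(broken) − Σ(formed) = 6285 − 7278 = −993 kJ

ΔH ≈ −993 kJ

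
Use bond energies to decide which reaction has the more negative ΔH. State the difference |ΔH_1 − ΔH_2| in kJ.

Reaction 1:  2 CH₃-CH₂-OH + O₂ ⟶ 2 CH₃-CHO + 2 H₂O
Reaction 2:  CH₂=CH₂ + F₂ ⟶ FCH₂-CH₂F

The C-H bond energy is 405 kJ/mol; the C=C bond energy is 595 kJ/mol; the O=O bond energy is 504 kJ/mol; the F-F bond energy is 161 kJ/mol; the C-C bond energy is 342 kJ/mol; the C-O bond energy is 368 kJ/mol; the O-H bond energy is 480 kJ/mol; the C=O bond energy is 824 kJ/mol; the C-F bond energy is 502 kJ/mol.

Reaction 1:
  Bonds broken (reactants):
    C-C: 2 × 342 = 684
    C-H: 10 × 405 = 4050
    C-O: 2 × 368 = 736
    O-H: 2 × 480 = 960
    O=O: 1 × 504 = 504
    Σ(broken) = 6934 kJ
  Bonds formed (products):
    C-C: 2 × 342 = 684
    C-H: 8 × 405 = 3240
    C=O: 2 × 824 = 1648
    O-H: 4 × 480 = 1920
    Σ(formed) = 7492 kJ
  ΔH_1 = 6934 − 7492 = −558 kJ
Reaction 2:
  Bonds broken (reactants):
    C-H: 4 × 405 = 1620
    C=C: 1 × 595 = 595
    F-F: 1 × 161 = 161
    Σ(broken) = 2376 kJ
  Bonds formed (products):
    C-C: 1 × 342 = 342
    C-F: 2 × 502 = 1004
    C-H: 4 × 405 = 1620
    Σ(formed) = 2966 kJ
  ΔH_2 = 2376 − 2966 = −590 kJ
ΔH_1 − ΔH_2 = +32 kJ, so reaction 2 has the more negative ΔH; |ΔH_1 − ΔH_2| = 32 kJ.

Reaction 2, by 32 kJ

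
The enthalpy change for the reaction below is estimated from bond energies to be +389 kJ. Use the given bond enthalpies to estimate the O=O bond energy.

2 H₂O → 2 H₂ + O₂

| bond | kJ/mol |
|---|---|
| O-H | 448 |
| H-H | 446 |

Let D be the O=O bond energy.
Σ(broken) = 4×448 = 1792
Σ(formed) = 2×446 + 1×D = 892 + D
ΔH = Σ(broken) − Σ(formed) = (1792) − (892 + D) = +900 − D
Setting this equal to +389 kJ gives D = 511 kJ/mol.

D(O=O) ≈ 511 kJ/mol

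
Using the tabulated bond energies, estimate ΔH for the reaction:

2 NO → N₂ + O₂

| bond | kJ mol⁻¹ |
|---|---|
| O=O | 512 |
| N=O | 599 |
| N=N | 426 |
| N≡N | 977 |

ΔH ≈ −291 kJ

Bonds broken (reactants):
  N=O: 2 × 599 = 1198
  Σ(broken) = 1198 kJ
Bonds formed (products):
  N≡N: 1 × 977 = 977
  O=O: 1 × 512 = 512
  Σ(formed) = 1489 kJ
ΔH = Σ(broken) − Σ(formed) = 1198 − 1489 = −291 kJ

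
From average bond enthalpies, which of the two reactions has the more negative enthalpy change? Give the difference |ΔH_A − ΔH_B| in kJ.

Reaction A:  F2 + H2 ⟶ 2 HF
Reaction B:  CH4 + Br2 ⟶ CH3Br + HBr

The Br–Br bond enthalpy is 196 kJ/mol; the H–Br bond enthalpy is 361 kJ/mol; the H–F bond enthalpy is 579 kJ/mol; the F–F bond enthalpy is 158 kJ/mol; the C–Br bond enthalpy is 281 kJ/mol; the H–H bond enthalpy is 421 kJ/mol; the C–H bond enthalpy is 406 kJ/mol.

Reaction A:
  Bonds broken (reactants):
    F–F: 1 × 158 = 158
    H–H: 1 × 421 = 421
    Σ(broken) = 579 kJ
  Bonds formed (products):
    H–F: 2 × 579 = 1158
    Σ(formed) = 1158 kJ
  ΔH_A = 579 − 1158 = −579 kJ
Reaction B:
  Bonds broken (reactants):
    Br–Br: 1 × 196 = 196
    C–H: 4 × 406 = 1624
    Σ(broken) = 1820 kJ
  Bonds formed (products):
    C–Br: 1 × 281 = 281
    C–H: 3 × 406 = 1218
    H–Br: 1 × 361 = 361
    Σ(formed) = 1860 kJ
  ΔH_B = 1820 − 1860 = −40 kJ
ΔH_A − ΔH_B = −539 kJ, so reaction A has the more negative ΔH; |ΔH_A − ΔH_B| = 539 kJ.

Reaction A, by 539 kJ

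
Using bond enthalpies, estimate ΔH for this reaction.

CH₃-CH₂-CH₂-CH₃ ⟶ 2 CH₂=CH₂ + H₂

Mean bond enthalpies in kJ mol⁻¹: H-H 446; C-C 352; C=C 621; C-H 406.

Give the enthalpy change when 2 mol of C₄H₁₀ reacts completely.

Bonds broken (reactants):
  C-C: 3 × 352 = 1056
  C-H: 10 × 406 = 4060
  Σ(broken) = 5116 kJ
Bonds formed (products):
  C-H: 8 × 406 = 3248
  C=C: 2 × 621 = 1242
  H-H: 1 × 446 = 446
  Σ(formed) = 4936 kJ
ΔH = Σ(broken) − Σ(formed) = 5116 − 4936 = +180 kJ
For 2× the reaction as written: 2 × (+180) = +360 kJ

ΔH = +360 kJ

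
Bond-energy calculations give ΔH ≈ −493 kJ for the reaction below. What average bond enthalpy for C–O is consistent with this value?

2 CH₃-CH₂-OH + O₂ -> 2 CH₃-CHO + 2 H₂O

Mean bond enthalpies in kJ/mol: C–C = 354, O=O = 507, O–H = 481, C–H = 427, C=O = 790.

Let D be the C–O bond energy.
Σ(broken) = 2×354 + 10×427 + 2×D + 2×481 + 1×507 = 6447 + 2D
Σ(formed) = 2×354 + 8×427 + 2×790 + 4×481 = 7628
ΔH = Σ(broken) − Σ(formed) = (6447 + 2D) − (7628) = −1181 + 2D
Setting this equal to −493 kJ gives 2D = 688, so D = 344 kJ/mol.

D(C–O) ≈ 344 kJ/mol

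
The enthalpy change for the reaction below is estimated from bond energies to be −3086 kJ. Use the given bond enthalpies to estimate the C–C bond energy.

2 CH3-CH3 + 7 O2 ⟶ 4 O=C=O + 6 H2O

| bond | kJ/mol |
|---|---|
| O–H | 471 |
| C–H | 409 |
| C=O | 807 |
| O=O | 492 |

Let D be the C–C bond energy.
Σ(broken) = 2×D + 12×409 + 7×492 = 8352 + 2D
Σ(formed) = 8×807 + 12×471 = 12108
ΔH = Σ(broken) − Σ(formed) = (8352 + 2D) − (12108) = −3756 + 2D
Setting this equal to −3086 kJ gives 2D = 670, so D = 335 kJ/mol.

D(C–C) ≈ 335 kJ/mol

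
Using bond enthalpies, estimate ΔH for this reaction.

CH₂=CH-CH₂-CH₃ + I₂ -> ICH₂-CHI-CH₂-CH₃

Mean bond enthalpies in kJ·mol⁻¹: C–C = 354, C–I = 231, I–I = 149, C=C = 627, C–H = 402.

Bonds broken (reactants):
  C–C: 2 × 354 = 708
  C–H: 8 × 402 = 3216
  C=C: 1 × 627 = 627
  I–I: 1 × 149 = 149
  Σ(broken) = 4700 kJ
Bonds formed (products):
  C–C: 3 × 354 = 1062
  C–H: 8 × 402 = 3216
  C–I: 2 × 231 = 462
  Σ(formed) = 4740 kJ
ΔH = Σ(broken) − Σ(formed) = 4700 − 4740 = −40 kJ

ΔH ≈ −40 kJ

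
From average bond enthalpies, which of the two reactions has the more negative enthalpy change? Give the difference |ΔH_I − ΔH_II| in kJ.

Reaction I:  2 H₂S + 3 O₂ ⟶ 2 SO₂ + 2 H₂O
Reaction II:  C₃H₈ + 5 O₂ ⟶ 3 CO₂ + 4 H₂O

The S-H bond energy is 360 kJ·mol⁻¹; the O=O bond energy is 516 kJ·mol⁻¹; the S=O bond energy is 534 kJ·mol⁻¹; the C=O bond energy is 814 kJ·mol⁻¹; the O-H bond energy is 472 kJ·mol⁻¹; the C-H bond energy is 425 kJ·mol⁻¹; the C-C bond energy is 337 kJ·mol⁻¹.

Reaction I:
  Bonds broken (reactants):
    O=O: 3 × 516 = 1548
    S-H: 4 × 360 = 1440
    Σ(broken) = 2988 kJ
  Bonds formed (products):
    O-H: 4 × 472 = 1888
    S=O: 4 × 534 = 2136
    Σ(formed) = 4024 kJ
  ΔH_I = 2988 − 4024 = −1036 kJ
Reaction II:
  Bonds broken (reactants):
    C-C: 2 × 337 = 674
    C-H: 8 × 425 = 3400
    O=O: 5 × 516 = 2580
    Σ(broken) = 6654 kJ
  Bonds formed (products):
    C=O: 6 × 814 = 4884
    O-H: 8 × 472 = 3776
    Σ(formed) = 8660 kJ
  ΔH_II = 6654 − 8660 = −2006 kJ
ΔH_I − ΔH_II = +970 kJ, so reaction II has the more negative ΔH; |ΔH_I − ΔH_II| = 970 kJ.

Reaction II, by 970 kJ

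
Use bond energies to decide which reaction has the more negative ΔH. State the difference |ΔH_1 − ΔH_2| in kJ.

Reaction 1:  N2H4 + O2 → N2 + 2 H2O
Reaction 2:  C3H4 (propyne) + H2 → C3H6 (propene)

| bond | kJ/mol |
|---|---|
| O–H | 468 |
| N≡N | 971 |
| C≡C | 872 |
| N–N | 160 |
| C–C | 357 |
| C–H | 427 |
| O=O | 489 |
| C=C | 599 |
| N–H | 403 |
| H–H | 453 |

Reaction 1:
  Bonds broken (reactants):
    N–H: 4 × 403 = 1612
    N–N: 1 × 160 = 160
    O=O: 1 × 489 = 489
    Σ(broken) = 2261 kJ
  Bonds formed (products):
    N≡N: 1 × 971 = 971
    O–H: 4 × 468 = 1872
    Σ(formed) = 2843 kJ
  ΔH_1 = 2261 − 2843 = −582 kJ
Reaction 2:
  Bonds broken (reactants):
    C≡C: 1 × 872 = 872
    C–C: 1 × 357 = 357
    C–H: 4 × 427 = 1708
    H–H: 1 × 453 = 453
    Σ(broken) = 3390 kJ
  Bonds formed (products):
    C–C: 1 × 357 = 357
    C–H: 6 × 427 = 2562
    C=C: 1 × 599 = 599
    Σ(formed) = 3518 kJ
  ΔH_2 = 3390 − 3518 = −128 kJ
ΔH_1 − ΔH_2 = −454 kJ, so reaction 1 has the more negative ΔH; |ΔH_1 − ΔH_2| = 454 kJ.

Reaction 1, by 454 kJ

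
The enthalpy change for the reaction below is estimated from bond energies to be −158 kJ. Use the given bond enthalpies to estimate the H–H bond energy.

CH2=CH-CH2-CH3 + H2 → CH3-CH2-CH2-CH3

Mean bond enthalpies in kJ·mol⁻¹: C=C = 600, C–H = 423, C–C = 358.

D(H–H) ≈ 446 kJ/mol

Let D be the H–H bond energy.
Σ(broken) = 2×358 + 8×423 + 1×600 + 1×D = 4700 + D
Σ(formed) = 3×358 + 10×423 = 5304
ΔH = Σ(broken) − Σ(formed) = (4700 + D) − (5304) = −604 + D
Setting this equal to −158 kJ gives D = 446 kJ/mol.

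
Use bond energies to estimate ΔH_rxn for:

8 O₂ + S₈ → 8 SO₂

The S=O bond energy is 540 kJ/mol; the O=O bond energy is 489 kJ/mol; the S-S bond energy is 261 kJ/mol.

Bonds broken (reactants):
  O=O: 8 × 489 = 3912
  S-S: 8 × 261 = 2088
  Σ(broken) = 6000 kJ
Bonds formed (products):
  S=O: 16 × 540 = 8640
  Σ(formed) = 8640 kJ
ΔH = Σ(broken) − Σ(formed) = 6000 − 8640 = −2640 kJ

ΔH ≈ −2640 kJ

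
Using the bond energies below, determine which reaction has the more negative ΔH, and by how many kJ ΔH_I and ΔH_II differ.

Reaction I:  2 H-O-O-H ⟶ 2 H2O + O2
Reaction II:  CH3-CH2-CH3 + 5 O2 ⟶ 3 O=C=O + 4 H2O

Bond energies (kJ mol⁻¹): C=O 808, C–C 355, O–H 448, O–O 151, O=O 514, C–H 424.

Reaction I:
  Bonds broken (reactants):
    O–H: 4 × 448 = 1792
    O–O: 2 × 151 = 302
    Σ(broken) = 2094 kJ
  Bonds formed (products):
    O–H: 4 × 448 = 1792
    O=O: 1 × 514 = 514
    Σ(formed) = 2306 kJ
  ΔH_I = 2094 − 2306 = −212 kJ
Reaction II:
  Bonds broken (reactants):
    C–C: 2 × 355 = 710
    C–H: 8 × 424 = 3392
    O=O: 5 × 514 = 2570
    Σ(broken) = 6672 kJ
  Bonds formed (products):
    C=O: 6 × 808 = 4848
    O–H: 8 × 448 = 3584
    Σ(formed) = 8432 kJ
  ΔH_II = 6672 − 8432 = −1760 kJ
ΔH_I − ΔH_II = +1548 kJ, so reaction II has the more negative ΔH; |ΔH_I − ΔH_II| = 1548 kJ.

Reaction II, by 1548 kJ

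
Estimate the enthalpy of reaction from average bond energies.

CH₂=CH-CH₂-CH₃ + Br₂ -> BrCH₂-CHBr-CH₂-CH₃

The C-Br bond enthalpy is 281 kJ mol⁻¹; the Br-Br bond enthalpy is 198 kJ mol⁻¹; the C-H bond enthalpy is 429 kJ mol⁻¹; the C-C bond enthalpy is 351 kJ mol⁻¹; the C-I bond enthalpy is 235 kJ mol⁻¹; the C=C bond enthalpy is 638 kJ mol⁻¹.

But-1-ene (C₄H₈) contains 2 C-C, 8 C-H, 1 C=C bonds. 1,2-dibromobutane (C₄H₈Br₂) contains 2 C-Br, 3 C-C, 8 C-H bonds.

Bonds broken (reactants):
  Br-Br: 1 × 198 = 198
  C-C: 2 × 351 = 702
  C-H: 8 × 429 = 3432
  C=C: 1 × 638 = 638
  Σ(broken) = 4970 kJ
Bonds formed (products):
  C-Br: 2 × 281 = 562
  C-C: 3 × 351 = 1053
  C-H: 8 × 429 = 3432
  Σ(formed) = 5047 kJ
ΔH = Σ(broken) − Σ(formed) = 4970 − 5047 = −77 kJ

ΔH ≈ −77 kJ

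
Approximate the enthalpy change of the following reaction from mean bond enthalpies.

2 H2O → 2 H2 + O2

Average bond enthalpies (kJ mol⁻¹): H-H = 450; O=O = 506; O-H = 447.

Bonds broken (reactants):
  O-H: 4 × 447 = 1788
  Σ(broken) = 1788 kJ
Bonds formed (products):
  H-H: 2 × 450 = 900
  O=O: 1 × 506 = 506
  Σ(formed) = 1406 kJ
ΔH = Σ(broken) − Σ(formed) = 1788 − 1406 = +382 kJ

ΔH ≈ +382 kJ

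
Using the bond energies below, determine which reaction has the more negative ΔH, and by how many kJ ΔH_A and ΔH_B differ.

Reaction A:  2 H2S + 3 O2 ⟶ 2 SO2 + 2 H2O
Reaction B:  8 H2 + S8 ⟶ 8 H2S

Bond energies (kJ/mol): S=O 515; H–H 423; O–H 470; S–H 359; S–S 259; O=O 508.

Reaction A, by 692 kJ

Reaction A:
  Bonds broken (reactants):
    O=O: 3 × 508 = 1524
    S–H: 4 × 359 = 1436
    Σ(broken) = 2960 kJ
  Bonds formed (products):
    O–H: 4 × 470 = 1880
    S=O: 4 × 515 = 2060
    Σ(formed) = 3940 kJ
  ΔH_A = 2960 − 3940 = −980 kJ
Reaction B:
  Bonds broken (reactants):
    H–H: 8 × 423 = 3384
    S–S: 8 × 259 = 2072
    Σ(broken) = 5456 kJ
  Bonds formed (products):
    S–H: 16 × 359 = 5744
    Σ(formed) = 5744 kJ
  ΔH_B = 5456 − 5744 = −288 kJ
ΔH_A − ΔH_B = −692 kJ, so reaction A has the more negative ΔH; |ΔH_A − ΔH_B| = 692 kJ.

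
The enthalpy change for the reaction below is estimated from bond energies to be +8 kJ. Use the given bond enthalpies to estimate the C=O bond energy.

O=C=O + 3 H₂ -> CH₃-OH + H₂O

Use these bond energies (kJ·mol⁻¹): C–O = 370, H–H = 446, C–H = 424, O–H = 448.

D(C=O) ≈ 828 kJ/mol

Let D be the C=O bond energy.
Σ(broken) = 2×D + 3×446 = 1338 + 2D
Σ(formed) = 3×424 + 1×370 + 3×448 = 2986
ΔH = Σ(broken) − Σ(formed) = (1338 + 2D) − (2986) = −1648 + 2D
Setting this equal to +8 kJ gives 2D = 1656, so D = 828 kJ/mol.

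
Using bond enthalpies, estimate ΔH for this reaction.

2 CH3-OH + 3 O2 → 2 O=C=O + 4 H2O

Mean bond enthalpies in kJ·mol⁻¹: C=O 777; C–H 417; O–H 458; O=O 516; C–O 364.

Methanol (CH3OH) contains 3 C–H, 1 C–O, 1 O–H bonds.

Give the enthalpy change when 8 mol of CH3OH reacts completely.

Bonds broken (reactants):
  C–H: 6 × 417 = 2502
  C–O: 2 × 364 = 728
  O–H: 2 × 458 = 916
  O=O: 3 × 516 = 1548
  Σ(broken) = 5694 kJ
Bonds formed (products):
  C=O: 4 × 777 = 3108
  O–H: 8 × 458 = 3664
  Σ(formed) = 6772 kJ
ΔH = Σ(broken) − Σ(formed) = 5694 − 6772 = −1078 kJ
For 4× the reaction as written: 4 × (−1078) = −4312 kJ

ΔH = −4312 kJ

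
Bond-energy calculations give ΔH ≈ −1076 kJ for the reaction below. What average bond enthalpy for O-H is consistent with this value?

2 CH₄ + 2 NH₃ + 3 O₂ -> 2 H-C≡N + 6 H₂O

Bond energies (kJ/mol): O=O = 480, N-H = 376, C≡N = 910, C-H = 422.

D(O-H) ≈ 457 kJ/mol

Let D be the O-H bond energy.
Σ(broken) = 8×422 + 6×376 + 3×480 = 7072
Σ(formed) = 2×910 + 2×422 + 12×D = 2664 + 12D
ΔH = Σ(broken) − Σ(formed) = (7072) − (2664 + 12D) = +4408 − 12D
Setting this equal to −1076 kJ gives 12D = 5484, so D = 457 kJ/mol.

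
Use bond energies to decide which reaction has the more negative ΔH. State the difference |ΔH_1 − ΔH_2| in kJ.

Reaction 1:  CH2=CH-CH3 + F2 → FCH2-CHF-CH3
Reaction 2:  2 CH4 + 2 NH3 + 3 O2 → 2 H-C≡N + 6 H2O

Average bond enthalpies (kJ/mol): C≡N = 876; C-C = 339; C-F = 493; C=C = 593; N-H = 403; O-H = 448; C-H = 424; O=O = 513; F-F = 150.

Reaction 1:
  Bonds broken (reactants):
    C-C: 1 × 339 = 339
    C-H: 6 × 424 = 2544
    C=C: 1 × 593 = 593
    F-F: 1 × 150 = 150
    Σ(broken) = 3626 kJ
  Bonds formed (products):
    C-C: 2 × 339 = 678
    C-F: 2 × 493 = 986
    C-H: 6 × 424 = 2544
    Σ(formed) = 4208 kJ
  ΔH_1 = 3626 − 4208 = −582 kJ
Reaction 2:
  Bonds broken (reactants):
    C-H: 8 × 424 = 3392
    N-H: 6 × 403 = 2418
    O=O: 3 × 513 = 1539
    Σ(broken) = 7349 kJ
  Bonds formed (products):
    C≡N: 2 × 876 = 1752
    C-H: 2 × 424 = 848
    O-H: 12 × 448 = 5376
    Σ(formed) = 7976 kJ
  ΔH_2 = 7349 − 7976 = −627 kJ
ΔH_1 − ΔH_2 = +45 kJ, so reaction 2 has the more negative ΔH; |ΔH_1 − ΔH_2| = 45 kJ.

Reaction 2, by 45 kJ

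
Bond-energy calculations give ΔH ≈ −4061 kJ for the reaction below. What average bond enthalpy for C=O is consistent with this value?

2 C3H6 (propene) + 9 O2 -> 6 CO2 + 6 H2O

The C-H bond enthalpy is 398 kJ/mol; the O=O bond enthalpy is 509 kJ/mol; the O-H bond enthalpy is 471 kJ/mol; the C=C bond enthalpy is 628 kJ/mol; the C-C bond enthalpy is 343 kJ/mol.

Let D be the C=O bond energy.
Σ(broken) = 2×343 + 12×398 + 2×628 + 9×509 = 11299
Σ(formed) = 12×D + 12×471 = 5652 + 12D
ΔH = Σ(broken) − Σ(formed) = (11299) − (5652 + 12D) = +5647 − 12D
Setting this equal to −4061 kJ gives 12D = 9708, so D = 809 kJ/mol.

D(C=O) ≈ 809 kJ/mol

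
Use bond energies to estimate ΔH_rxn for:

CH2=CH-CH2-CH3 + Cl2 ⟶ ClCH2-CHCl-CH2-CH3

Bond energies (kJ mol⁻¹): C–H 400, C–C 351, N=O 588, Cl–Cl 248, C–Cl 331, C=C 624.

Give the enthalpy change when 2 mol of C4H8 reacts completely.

Bonds broken (reactants):
  C–C: 2 × 351 = 702
  C–H: 8 × 400 = 3200
  C=C: 1 × 624 = 624
  Cl–Cl: 1 × 248 = 248
  Σ(broken) = 4774 kJ
Bonds formed (products):
  C–C: 3 × 351 = 1053
  C–Cl: 2 × 331 = 662
  C–H: 8 × 400 = 3200
  Σ(formed) = 4915 kJ
ΔH = Σ(broken) − Σ(formed) = 4774 − 4915 = −141 kJ
For 2× the reaction as written: 2 × (−141) = −282 kJ

ΔH = −282 kJ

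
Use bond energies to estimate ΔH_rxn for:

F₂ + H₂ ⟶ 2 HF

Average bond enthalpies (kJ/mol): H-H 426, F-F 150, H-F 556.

ΔH ≈ −536 kJ

Bonds broken (reactants):
  F-F: 1 × 150 = 150
  H-H: 1 × 426 = 426
  Σ(broken) = 576 kJ
Bonds formed (products):
  H-F: 2 × 556 = 1112
  Σ(formed) = 1112 kJ
ΔH = Σ(broken) − Σ(formed) = 576 − 1112 = −536 kJ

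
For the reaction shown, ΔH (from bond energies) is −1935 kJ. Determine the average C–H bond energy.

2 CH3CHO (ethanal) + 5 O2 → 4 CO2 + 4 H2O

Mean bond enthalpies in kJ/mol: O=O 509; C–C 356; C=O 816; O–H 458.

D(C–H) ≈ 421 kJ/mol

Let D be the C–H bond energy.
Σ(broken) = 2×356 + 8×D + 2×816 + 5×509 = 4889 + 8D
Σ(formed) = 8×816 + 8×458 = 10192
ΔH = Σ(broken) − Σ(formed) = (4889 + 8D) − (10192) = −5303 + 8D
Setting this equal to −1935 kJ gives 8D = 3368, so D = 421 kJ/mol.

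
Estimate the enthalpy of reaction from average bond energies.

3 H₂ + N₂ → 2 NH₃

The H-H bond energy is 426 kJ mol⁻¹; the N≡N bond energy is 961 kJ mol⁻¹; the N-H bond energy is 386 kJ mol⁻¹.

ΔH ≈ −77 kJ

Bonds broken (reactants):
  H-H: 3 × 426 = 1278
  N≡N: 1 × 961 = 961
  Σ(broken) = 2239 kJ
Bonds formed (products):
  N-H: 6 × 386 = 2316
  Σ(formed) = 2316 kJ
ΔH = Σ(broken) − Σ(formed) = 2239 − 2316 = −77 kJ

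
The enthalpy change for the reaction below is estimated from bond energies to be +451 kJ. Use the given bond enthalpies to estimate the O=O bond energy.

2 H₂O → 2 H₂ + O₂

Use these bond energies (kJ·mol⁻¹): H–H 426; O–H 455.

Let D be the O=O bond energy.
Σ(broken) = 4×455 = 1820
Σ(formed) = 2×426 + 1×D = 852 + D
ΔH = Σ(broken) − Σ(formed) = (1820) − (852 + D) = +968 − D
Setting this equal to +451 kJ gives D = 517 kJ/mol.

D(O=O) ≈ 517 kJ/mol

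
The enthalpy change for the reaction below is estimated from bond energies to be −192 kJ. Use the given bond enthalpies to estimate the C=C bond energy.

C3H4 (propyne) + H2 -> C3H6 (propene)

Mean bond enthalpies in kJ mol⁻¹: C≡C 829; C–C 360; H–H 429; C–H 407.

D(C=C) ≈ 636 kJ/mol

Let D be the C=C bond energy.
Σ(broken) = 1×829 + 1×360 + 4×407 + 1×429 = 3246
Σ(formed) = 1×360 + 6×407 + 1×D = 2802 + D
ΔH = Σ(broken) − Σ(formed) = (3246) − (2802 + D) = +444 − D
Setting this equal to −192 kJ gives D = 636 kJ/mol.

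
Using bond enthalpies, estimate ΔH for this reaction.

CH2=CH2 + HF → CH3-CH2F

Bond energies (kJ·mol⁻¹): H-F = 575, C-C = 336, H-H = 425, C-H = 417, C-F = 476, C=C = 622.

ΔH ≈ −32 kJ

Bonds broken (reactants):
  C-H: 4 × 417 = 1668
  C=C: 1 × 622 = 622
  H-F: 1 × 575 = 575
  Σ(broken) = 2865 kJ
Bonds formed (products):
  C-C: 1 × 336 = 336
  C-F: 1 × 476 = 476
  C-H: 5 × 417 = 2085
  Σ(formed) = 2897 kJ
ΔH = Σ(broken) − Σ(formed) = 2865 − 2897 = −32 kJ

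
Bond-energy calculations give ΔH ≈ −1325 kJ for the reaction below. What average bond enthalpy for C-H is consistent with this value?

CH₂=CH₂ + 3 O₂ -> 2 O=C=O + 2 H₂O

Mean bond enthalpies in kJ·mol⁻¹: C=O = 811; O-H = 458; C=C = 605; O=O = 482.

Let D be the C-H bond energy.
Σ(broken) = 4×D + 1×605 + 3×482 = 2051 + 4D
Σ(formed) = 4×811 + 4×458 = 5076
ΔH = Σ(broken) − Σ(formed) = (2051 + 4D) − (5076) = −3025 + 4D
Setting this equal to −1325 kJ gives 4D = 1700, so D = 425 kJ/mol.

D(C-H) ≈ 425 kJ/mol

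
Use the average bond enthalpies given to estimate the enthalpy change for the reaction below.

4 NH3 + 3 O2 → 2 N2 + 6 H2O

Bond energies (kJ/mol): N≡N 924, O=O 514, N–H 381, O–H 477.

ΔH ≈ −1458 kJ

Bonds broken (reactants):
  N–H: 12 × 381 = 4572
  O=O: 3 × 514 = 1542
  Σ(broken) = 6114 kJ
Bonds formed (products):
  N≡N: 2 × 924 = 1848
  O–H: 12 × 477 = 5724
  Σ(formed) = 7572 kJ
ΔH = Σ(broken) − Σ(formed) = 6114 − 7572 = −1458 kJ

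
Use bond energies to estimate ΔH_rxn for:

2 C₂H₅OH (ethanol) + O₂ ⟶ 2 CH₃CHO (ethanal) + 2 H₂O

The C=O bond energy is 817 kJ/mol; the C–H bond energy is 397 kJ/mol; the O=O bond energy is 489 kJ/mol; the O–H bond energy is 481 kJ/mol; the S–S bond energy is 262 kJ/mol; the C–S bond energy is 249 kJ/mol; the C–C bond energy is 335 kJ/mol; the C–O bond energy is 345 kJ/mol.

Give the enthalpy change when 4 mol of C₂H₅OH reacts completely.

ΔH = −1246 kJ

Bonds broken (reactants):
  C–C: 2 × 335 = 670
  C–H: 10 × 397 = 3970
  C–O: 2 × 345 = 690
  O–H: 2 × 481 = 962
  O=O: 1 × 489 = 489
  Σ(broken) = 6781 kJ
Bonds formed (products):
  C–C: 2 × 335 = 670
  C–H: 8 × 397 = 3176
  C=O: 2 × 817 = 1634
  O–H: 4 × 481 = 1924
  Σ(formed) = 7404 kJ
ΔH = Σ(broken) − Σ(formed) = 6781 − 7404 = −623 kJ
For 2× the reaction as written: 2 × (−623) = −1246 kJ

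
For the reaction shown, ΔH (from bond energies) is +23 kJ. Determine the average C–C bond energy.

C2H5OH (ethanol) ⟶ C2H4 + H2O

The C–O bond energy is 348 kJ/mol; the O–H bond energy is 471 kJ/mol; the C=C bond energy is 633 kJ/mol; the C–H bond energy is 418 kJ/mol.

D(C–C) ≈ 361 kJ/mol

Let D be the C–C bond energy.
Σ(broken) = 1×D + 5×418 + 1×348 + 1×471 = 2909 + D
Σ(formed) = 4×418 + 1×633 + 2×471 = 3247
ΔH = Σ(broken) − Σ(formed) = (2909 + D) − (3247) = −338 + D
Setting this equal to +23 kJ gives D = 361 kJ/mol.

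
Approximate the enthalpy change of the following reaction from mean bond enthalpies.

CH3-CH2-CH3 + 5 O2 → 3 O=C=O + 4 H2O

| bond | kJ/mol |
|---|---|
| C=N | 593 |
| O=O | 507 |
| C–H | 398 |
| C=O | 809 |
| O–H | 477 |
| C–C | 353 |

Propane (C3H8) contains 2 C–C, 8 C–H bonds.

Bonds broken (reactants):
  C–C: 2 × 353 = 706
  C–H: 8 × 398 = 3184
  O=O: 5 × 507 = 2535
  Σ(broken) = 6425 kJ
Bonds formed (products):
  C=O: 6 × 809 = 4854
  O–H: 8 × 477 = 3816
  Σ(formed) = 8670 kJ
ΔH = Σ(broken) − Σ(formed) = 6425 − 8670 = −2245 kJ

ΔH ≈ −2245 kJ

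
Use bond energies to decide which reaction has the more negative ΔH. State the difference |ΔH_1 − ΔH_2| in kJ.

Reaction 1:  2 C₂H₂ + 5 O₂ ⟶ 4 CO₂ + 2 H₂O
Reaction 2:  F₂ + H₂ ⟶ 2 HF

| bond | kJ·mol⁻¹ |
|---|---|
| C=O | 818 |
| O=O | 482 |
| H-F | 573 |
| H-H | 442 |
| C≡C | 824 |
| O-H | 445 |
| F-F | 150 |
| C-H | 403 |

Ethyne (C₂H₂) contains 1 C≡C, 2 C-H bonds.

Reaction 1:
  Bonds broken (reactants):
    C≡C: 2 × 824 = 1648
    C-H: 4 × 403 = 1612
    O=O: 5 × 482 = 2410
    Σ(broken) = 5670 kJ
  Bonds formed (products):
    C=O: 8 × 818 = 6544
    O-H: 4 × 445 = 1780
    Σ(formed) = 8324 kJ
  ΔH_1 = 5670 − 8324 = −2654 kJ
Reaction 2:
  Bonds broken (reactants):
    F-F: 1 × 150 = 150
    H-H: 1 × 442 = 442
    Σ(broken) = 592 kJ
  Bonds formed (products):
    H-F: 2 × 573 = 1146
    Σ(formed) = 1146 kJ
  ΔH_2 = 592 − 1146 = −554 kJ
ΔH_1 − ΔH_2 = −2100 kJ, so reaction 1 has the more negative ΔH; |ΔH_1 − ΔH_2| = 2100 kJ.

Reaction 1, by 2100 kJ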